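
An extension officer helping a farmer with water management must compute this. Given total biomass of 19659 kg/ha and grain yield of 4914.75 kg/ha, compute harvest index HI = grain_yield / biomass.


HI = grain_yield / biomass
   = 4914.75 / 19659
   = 0.25


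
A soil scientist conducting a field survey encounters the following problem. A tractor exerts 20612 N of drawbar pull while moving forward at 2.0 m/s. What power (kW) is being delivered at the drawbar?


P = F * v / 1000
  = 20612 * 2.0 / 1000
  = 41224 / 1000
  = 41.22 kW


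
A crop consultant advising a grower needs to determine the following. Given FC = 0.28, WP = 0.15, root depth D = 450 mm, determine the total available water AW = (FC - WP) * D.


AW = (FC - WP) * D
   = (0.28 - 0.15) * 450
   = 0.13 * 450
   = 58.50 mm


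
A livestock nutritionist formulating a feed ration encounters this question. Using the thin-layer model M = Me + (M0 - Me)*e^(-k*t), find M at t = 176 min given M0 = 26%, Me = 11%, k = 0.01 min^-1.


M = Me + (M0 - Me) * e^(-k*t)
  = 11 + (26 - 11) * e^(-0.01*176)
  = 11 + 15 * e^(-1.760)
  = 11 + 15 * 0.17204
  = 11 + 2.5807
  = 13.58%


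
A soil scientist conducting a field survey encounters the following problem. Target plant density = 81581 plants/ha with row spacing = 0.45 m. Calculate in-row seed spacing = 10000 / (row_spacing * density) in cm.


spacing = 10000 / (row_sp * density)
        = 10000 / (0.45 * 81581)
        = 10000 / 36711.45
        = 0.27239 m = 27.24 cm


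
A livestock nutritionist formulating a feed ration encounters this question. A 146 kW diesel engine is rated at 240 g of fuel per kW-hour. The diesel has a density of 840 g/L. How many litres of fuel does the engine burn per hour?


FC = P * BSFC / rho_fuel
   = 146 * 240 / 840
   = 35040 / 840
   = 41.71 L/h


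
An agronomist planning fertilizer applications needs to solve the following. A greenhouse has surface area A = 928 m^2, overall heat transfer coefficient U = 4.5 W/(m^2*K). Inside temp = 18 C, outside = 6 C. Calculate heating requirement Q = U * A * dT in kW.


dT = 18 - (6) = 12 K
Q = U * A * dT
  = 4.5 * 928 * 12
  = 50112 W = 50.11 kW


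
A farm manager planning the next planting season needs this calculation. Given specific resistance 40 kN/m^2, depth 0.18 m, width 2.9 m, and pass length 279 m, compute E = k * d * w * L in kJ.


E = k * d * w * L
  = 40 * 0.18 * 2.9 * 279
  = 5825.52 kJ


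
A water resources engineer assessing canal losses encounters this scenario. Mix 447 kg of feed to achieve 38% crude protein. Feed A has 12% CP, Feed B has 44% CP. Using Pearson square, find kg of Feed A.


parts_A = CP_b - target = 44 - 38 = 6
parts_B = target - CP_a = 38 - 12 = 26
total_parts = 6 + 26 = 32
Feed A = 447 * 6 / 32 = 83.81 kg
Feed B = 447 * 26 / 32 = 363.19 kg

83.81 kg


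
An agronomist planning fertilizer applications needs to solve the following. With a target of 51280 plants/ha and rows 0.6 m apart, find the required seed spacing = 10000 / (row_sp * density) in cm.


spacing = 10000 / (row_sp * density)
        = 10000 / (0.6 * 51280)
        = 10000 / 30768
        = 0.32501 m = 32.50 cm


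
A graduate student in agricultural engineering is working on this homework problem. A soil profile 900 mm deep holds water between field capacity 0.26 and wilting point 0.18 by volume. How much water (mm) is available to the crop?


AW = (FC - WP) * D
   = (0.26 - 0.18) * 900
   = 0.08 * 900
   = 72 mm


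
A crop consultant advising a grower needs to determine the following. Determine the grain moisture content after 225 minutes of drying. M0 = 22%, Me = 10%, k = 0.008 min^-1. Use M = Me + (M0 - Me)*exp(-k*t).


M = Me + (M0 - Me) * e^(-k*t)
  = 10 + (22 - 10) * e^(-0.008*225)
  = 10 + 12 * e^(-1.800)
  = 10 + 12 * 0.16530
  = 10 + 1.9836
  = 11.98%


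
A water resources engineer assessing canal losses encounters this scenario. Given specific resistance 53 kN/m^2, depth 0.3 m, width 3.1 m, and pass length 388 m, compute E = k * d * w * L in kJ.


E = k * d * w * L
  = 53 * 0.3 * 3.1 * 388
  = 19124.52 kJ


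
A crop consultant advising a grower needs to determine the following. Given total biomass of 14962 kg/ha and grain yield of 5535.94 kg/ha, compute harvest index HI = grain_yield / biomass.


HI = grain_yield / biomass
   = 5535.94 / 14962
   = 0.37


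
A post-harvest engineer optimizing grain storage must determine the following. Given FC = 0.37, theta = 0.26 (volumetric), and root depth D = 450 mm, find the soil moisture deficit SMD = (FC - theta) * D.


SMD = (FC - theta) * D
    = (0.37 - 0.26) * 450
    = 0.110 * 450
    = 49.50 mm


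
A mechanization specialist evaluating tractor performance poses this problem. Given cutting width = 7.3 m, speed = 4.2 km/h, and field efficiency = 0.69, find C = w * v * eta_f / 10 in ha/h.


C = w * v * eta_f / 10
  = 7.3 * 4.2 * 0.69 / 10
  = 21.16 / 10
  = 2.12 ha/h


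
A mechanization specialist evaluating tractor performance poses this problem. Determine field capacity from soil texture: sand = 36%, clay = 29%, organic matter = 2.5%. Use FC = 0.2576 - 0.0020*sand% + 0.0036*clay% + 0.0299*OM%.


FC = 0.2576 - 0.0020*36 + 0.0036*29 + 0.0299*2.5
   = 0.2576 - 0.0720 + 0.1044 + 0.0748
   = 0.3648


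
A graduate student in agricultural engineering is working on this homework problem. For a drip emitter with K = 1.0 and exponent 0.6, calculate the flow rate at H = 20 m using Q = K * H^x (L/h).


Q = K * H^x
  = 1.0 * 20^0.6
  = 1.0 * 6.0342
  = 6.03 L/h


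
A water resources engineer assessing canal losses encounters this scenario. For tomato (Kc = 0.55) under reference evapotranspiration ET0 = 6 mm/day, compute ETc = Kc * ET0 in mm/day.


ETc = Kc * ET0
    = 0.55 * 6
    = 3.30 mm/day


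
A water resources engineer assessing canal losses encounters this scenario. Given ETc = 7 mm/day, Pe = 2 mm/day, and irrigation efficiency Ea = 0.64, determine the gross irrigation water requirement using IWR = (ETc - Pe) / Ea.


IWR = (ETc - Pe) / Ea
    = (7 - 2) / 0.64
    = 5 / 0.64
    = 7.81 mm/day


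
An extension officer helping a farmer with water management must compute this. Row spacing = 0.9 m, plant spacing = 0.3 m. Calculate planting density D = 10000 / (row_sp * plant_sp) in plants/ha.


D = 10000 / (row_sp * plant_sp)
  = 10000 / (0.9 * 0.3)
  = 10000 / 0.2700
  = 37037.04 plants/ha


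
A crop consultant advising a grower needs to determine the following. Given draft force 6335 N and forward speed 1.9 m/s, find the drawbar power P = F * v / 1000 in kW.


P = F * v / 1000
  = 6335 * 1.9 / 1000
  = 12036.50 / 1000
  = 12.04 kW


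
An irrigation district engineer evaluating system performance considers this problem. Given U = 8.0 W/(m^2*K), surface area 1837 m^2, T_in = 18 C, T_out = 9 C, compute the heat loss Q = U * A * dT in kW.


dT = 18 - (9) = 9 K
Q = U * A * dT
  = 8.0 * 1837 * 9
  = 132264 W = 132.26 kW


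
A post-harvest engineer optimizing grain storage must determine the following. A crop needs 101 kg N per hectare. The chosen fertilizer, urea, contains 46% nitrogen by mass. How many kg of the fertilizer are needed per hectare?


Rate = N_required / (N_content / 100)
     = 101 / (46 / 100)
     = 101 / 0.46
     = 219.57 kg/ha


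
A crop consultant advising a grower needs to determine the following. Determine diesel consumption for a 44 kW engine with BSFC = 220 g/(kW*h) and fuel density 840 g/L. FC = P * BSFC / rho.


FC = P * BSFC / rho_fuel
   = 44 * 220 / 840
   = 9680 / 840
   = 11.52 L/h


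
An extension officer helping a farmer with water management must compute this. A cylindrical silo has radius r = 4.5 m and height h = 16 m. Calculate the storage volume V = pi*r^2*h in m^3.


V = pi * r^2 * h
  = pi * 4.5^2 * 16
  = pi * 20.25 * 16
  = 1017.88 m^3


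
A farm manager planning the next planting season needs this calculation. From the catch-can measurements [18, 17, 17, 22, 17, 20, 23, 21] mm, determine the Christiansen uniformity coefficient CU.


xbar = 155 / 8 = 19.375
sum|xi - xbar| = 17
CU = 100 * (1 - 17 / (8 * 19.375))
   = 100 * (1 - 0.1097)
   = 89.03%


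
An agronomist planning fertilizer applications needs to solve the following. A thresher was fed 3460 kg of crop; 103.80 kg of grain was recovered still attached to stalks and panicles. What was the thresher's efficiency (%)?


eta = (total - unthreshed) / total * 100
    = (3460 - 103.80) / 3460 * 100
    = 3356.20 / 3460 * 100
    = 97%


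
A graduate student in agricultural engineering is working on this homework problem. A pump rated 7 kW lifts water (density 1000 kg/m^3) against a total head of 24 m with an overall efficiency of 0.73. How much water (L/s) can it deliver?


Q = (P * 1000 * eta) / (rho * g * H)
  = (7 * 1000 * 0.73) / (1000 * 9.81 * 24)
  = 5110 / 235440
  = 0.02170 m^3/s = 21.70 L/s


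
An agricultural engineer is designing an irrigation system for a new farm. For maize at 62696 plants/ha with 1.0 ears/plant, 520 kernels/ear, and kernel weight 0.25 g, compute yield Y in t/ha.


Y = density * ears * kernels * kw
  = 62696 * 1.0 * 520 * 0.25 g/ha
  = 8150480 g/ha
  = 8150.48 kg/ha = 8.15 t/ha


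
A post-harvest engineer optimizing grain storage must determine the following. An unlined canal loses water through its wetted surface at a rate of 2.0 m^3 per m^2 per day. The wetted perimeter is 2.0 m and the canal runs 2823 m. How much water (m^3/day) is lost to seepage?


S = C * P * L
  = 2.0 * 2.0 * 2823
  = 11292 m^3/day


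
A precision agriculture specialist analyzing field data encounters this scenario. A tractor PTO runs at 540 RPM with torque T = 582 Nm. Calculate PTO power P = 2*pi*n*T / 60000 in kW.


P = 2*pi*n*T / 60000
  = 2*pi * 540 * 582 / 60000
  = 1974679.48 / 60000
  = 32.91 kW


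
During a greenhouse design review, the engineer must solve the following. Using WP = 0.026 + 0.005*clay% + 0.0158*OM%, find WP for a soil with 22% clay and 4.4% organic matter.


WP = 0.026 + 0.005*22 + 0.0158*4.4
   = 0.026 + 0.1100 + 0.0695
   = 0.2055


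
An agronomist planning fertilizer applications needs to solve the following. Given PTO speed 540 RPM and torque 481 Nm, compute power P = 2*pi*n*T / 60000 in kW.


P = 2*pi*n*T / 60000
  = 2*pi * 540 * 481 / 60000
  = 1631994.55 / 60000
  = 27.20 kW


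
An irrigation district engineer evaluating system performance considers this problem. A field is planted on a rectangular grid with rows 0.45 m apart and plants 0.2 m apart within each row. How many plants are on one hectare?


D = 10000 / (row_sp * plant_sp)
  = 10000 / (0.45 * 0.2)
  = 10000 / 0.0900
  = 111111.11 plants/ha


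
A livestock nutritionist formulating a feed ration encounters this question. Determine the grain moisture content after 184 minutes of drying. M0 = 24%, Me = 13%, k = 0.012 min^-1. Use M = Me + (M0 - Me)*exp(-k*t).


M = Me + (M0 - Me) * e^(-k*t)
  = 13 + (24 - 13) * e^(-0.012*184)
  = 13 + 11 * e^(-2.208)
  = 13 + 11 * 0.10992
  = 13 + 1.2091
  = 14.21%


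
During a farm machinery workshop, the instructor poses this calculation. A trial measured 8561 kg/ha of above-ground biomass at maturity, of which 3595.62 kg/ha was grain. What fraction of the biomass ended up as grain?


HI = grain_yield / biomass
   = 3595.62 / 8561
   = 0.42


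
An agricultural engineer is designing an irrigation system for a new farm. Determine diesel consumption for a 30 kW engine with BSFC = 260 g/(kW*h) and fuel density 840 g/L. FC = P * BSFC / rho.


FC = P * BSFC / rho_fuel
   = 30 * 260 / 840
   = 7800 / 840
   = 9.29 L/h


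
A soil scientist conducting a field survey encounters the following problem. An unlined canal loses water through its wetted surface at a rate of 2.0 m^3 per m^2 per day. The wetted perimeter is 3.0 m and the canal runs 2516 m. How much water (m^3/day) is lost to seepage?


S = C * P * L
  = 2.0 * 3.0 * 2516
  = 15096 m^3/day


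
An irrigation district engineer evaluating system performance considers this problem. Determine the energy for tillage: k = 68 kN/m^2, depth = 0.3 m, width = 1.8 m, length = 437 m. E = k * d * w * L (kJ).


E = k * d * w * L
  = 68 * 0.3 * 1.8 * 437
  = 16046.64 kJ


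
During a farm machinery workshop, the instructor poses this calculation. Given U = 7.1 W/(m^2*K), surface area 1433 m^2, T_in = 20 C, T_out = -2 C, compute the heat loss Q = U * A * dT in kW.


dT = 20 - (-2) = 22 K
Q = U * A * dT
  = 7.1 * 1433 * 22
  = 223834.60 W = 223.83 kW


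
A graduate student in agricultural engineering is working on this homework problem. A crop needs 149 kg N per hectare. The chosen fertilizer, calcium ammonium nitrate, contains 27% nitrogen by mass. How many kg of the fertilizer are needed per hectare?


Rate = N_required / (N_content / 100)
     = 149 / (27 / 100)
     = 149 / 0.27
     = 551.85 kg/ha


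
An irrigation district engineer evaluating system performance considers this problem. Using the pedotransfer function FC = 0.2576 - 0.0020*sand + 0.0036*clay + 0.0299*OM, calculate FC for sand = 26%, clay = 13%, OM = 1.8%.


FC = 0.2576 - 0.0020*26 + 0.0036*13 + 0.0299*1.8
   = 0.2576 - 0.0520 + 0.0468 + 0.0538
   = 0.3062


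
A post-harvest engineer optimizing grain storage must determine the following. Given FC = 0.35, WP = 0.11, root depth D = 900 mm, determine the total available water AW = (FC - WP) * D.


AW = (FC - WP) * D
   = (0.35 - 0.11) * 900
   = 0.24 * 900
   = 216 mm


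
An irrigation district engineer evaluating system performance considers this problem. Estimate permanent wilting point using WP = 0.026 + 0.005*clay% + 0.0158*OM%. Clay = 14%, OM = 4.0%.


WP = 0.026 + 0.005*14 + 0.0158*4.0
   = 0.026 + 0.0700 + 0.0632
   = 0.1592


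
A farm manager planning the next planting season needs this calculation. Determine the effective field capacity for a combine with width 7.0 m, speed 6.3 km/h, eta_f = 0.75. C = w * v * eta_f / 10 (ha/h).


C = w * v * eta_f / 10
  = 7.0 * 6.3 * 0.75 / 10
  = 33.08 / 10
  = 3.31 ha/h


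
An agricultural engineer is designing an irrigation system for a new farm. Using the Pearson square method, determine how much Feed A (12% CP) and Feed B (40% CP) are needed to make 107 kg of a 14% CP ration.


parts_A = CP_b - target = 40 - 14 = 26
parts_B = target - CP_a = 14 - 12 = 2
total_parts = 26 + 2 = 28
Feed A = 107 * 26 / 28 = 99.36 kg
Feed B = 107 * 2 / 28 = 7.64 kg

99.36 kg


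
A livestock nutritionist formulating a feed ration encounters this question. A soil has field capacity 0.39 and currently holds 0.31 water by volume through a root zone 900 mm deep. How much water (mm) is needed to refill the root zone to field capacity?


SMD = (FC - theta) * D
    = (0.39 - 0.31) * 900
    = 0.080 * 900
    = 72 mm


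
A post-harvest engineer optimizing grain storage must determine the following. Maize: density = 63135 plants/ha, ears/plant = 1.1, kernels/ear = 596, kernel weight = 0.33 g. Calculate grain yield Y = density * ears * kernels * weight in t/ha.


Y = density * ears * kernels * kw
  = 63135 * 1.1 * 596 * 0.33 g/ha
  = 13659130.98 g/ha
  = 13659.13 kg/ha = 13.66 t/ha


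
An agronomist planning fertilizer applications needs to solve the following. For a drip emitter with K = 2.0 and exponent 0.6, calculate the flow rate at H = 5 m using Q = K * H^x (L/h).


Q = K * H^x
  = 2.0 * 5^0.6
  = 2.0 * 2.6265
  = 5.25 L/h


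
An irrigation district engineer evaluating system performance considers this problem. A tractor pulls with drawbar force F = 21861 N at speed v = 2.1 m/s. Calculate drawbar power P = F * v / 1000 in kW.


P = F * v / 1000
  = 21861 * 2.1 / 1000
  = 45908.10 / 1000
  = 45.91 kW


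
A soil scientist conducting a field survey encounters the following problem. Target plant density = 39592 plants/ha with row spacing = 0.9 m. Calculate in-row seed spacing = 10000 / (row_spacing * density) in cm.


spacing = 10000 / (row_sp * density)
        = 10000 / (0.9 * 39592)
        = 10000 / 35632.80
        = 0.28064 m = 28.06 cm


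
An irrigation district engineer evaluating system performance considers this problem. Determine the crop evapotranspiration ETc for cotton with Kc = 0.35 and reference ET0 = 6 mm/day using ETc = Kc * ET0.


ETc = Kc * ET0
    = 0.35 * 6
    = 2.10 mm/day


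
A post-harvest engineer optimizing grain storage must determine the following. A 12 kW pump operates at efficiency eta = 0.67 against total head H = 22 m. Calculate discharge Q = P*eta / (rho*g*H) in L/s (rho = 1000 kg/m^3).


Q = (P * 1000 * eta) / (rho * g * H)
  = (12 * 1000 * 0.67) / (1000 * 9.81 * 22)
  = 8040 / 215820
  = 0.03725 m^3/s = 37.25 L/s


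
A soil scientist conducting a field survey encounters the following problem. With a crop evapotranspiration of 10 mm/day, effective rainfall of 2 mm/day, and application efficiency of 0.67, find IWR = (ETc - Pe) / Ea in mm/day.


IWR = (ETc - Pe) / Ea
    = (10 - 2) / 0.67
    = 8 / 0.67
    = 11.94 mm/day


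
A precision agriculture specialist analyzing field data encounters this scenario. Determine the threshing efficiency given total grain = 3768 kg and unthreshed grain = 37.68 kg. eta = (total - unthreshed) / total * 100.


eta = (total - unthreshed) / total * 100
    = (3768 - 37.68) / 3768 * 100
    = 3730.32 / 3768 * 100
    = 99%


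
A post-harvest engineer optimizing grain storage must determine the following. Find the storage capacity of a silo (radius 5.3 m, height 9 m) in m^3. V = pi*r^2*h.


V = pi * r^2 * h
  = pi * 5.3^2 * 9
  = pi * 28.09 * 9
  = 794.23 m^3


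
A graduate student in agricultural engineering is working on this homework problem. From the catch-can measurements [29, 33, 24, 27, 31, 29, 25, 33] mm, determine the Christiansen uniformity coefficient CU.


xbar = 231 / 8 = 28.875
sum|xi - xbar| = 21.250
CU = 100 * (1 - 21.250 / (8 * 28.875))
   = 100 * (1 - 0.0920)
   = 90.80%


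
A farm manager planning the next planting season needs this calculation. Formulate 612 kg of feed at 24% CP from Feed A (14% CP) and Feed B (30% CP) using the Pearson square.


parts_A = CP_b - target = 30 - 24 = 6
parts_B = target - CP_a = 24 - 14 = 10
total_parts = 6 + 10 = 16
Feed A = 612 * 6 / 16 = 229.50 kg
Feed B = 612 * 10 / 16 = 382.50 kg

229.50 kg


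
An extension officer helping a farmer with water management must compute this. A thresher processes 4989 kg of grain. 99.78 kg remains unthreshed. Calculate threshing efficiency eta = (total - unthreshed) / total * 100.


eta = (total - unthreshed) / total * 100
    = (4989 - 99.78) / 4989 * 100
    = 4889.22 / 4989 * 100
    = 98%


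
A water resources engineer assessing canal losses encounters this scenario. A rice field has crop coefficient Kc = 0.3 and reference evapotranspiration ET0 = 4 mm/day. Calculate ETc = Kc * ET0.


ETc = Kc * ET0
    = 0.3 * 4
    = 1.20 mm/day


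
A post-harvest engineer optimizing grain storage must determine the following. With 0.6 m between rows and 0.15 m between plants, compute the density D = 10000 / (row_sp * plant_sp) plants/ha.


D = 10000 / (row_sp * plant_sp)
  = 10000 / (0.6 * 0.15)
  = 10000 / 0.0900
  = 111111.11 plants/ha


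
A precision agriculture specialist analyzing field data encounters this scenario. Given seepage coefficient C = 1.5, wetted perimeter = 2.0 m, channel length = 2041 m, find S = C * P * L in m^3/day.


S = C * P * L
  = 1.5 * 2.0 * 2041
  = 6123 m^3/day


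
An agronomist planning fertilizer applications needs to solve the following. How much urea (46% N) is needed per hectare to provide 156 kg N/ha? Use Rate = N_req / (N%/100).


Rate = N_required / (N_content / 100)
     = 156 / (46 / 100)
     = 156 / 0.46
     = 339.13 kg/ha


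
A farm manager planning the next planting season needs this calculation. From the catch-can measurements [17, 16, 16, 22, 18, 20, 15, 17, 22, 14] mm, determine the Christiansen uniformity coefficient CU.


xbar = 177 / 10 = 17.700
sum|xi - xbar| = 22.400
CU = 100 * (1 - 22.400 / (10 * 17.700))
   = 100 * (1 - 0.1266)
   = 87.34%


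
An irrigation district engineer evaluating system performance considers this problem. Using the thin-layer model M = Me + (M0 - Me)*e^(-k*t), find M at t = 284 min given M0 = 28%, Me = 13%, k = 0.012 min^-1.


M = Me + (M0 - Me) * e^(-k*t)
  = 13 + (28 - 13) * e^(-0.012*284)
  = 13 + 15 * e^(-3.408)
  = 13 + 15 * 0.03311
  = 13 + 0.4966
  = 13.50%


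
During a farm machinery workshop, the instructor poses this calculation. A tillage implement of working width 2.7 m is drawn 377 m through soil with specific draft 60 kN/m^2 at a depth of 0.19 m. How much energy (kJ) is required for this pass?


E = k * d * w * L
  = 60 * 0.19 * 2.7 * 377
  = 11604.06 kJ


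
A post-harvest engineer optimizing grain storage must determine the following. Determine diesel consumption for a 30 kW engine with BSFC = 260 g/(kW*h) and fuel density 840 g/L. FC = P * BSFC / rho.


FC = P * BSFC / rho_fuel
   = 30 * 260 / 840
   = 7800 / 840
   = 9.29 L/h


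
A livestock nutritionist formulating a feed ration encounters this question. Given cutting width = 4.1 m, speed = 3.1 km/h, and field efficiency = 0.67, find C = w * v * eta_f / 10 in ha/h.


C = w * v * eta_f / 10
  = 4.1 * 3.1 * 0.67 / 10
  = 8.52 / 10
  = 0.85 ha/h


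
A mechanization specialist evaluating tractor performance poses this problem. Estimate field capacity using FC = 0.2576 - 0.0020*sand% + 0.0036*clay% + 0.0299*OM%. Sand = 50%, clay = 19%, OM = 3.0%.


FC = 0.2576 - 0.0020*50 + 0.0036*19 + 0.0299*3.0
   = 0.2576 - 0.1000 + 0.0684 + 0.0897
   = 0.3157


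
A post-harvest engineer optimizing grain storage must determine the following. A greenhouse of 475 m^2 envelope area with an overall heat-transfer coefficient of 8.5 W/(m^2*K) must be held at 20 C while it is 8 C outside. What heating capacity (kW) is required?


dT = 20 - (8) = 12 K
Q = U * A * dT
  = 8.5 * 475 * 12
  = 48450 W = 48.45 kW


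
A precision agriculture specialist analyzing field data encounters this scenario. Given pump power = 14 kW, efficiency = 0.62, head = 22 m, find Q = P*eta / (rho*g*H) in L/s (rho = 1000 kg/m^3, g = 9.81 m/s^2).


Q = (P * 1000 * eta) / (rho * g * H)
  = (14 * 1000 * 0.62) / (1000 * 9.81 * 22)
  = 8680 / 215820
  = 0.04022 m^3/s = 40.22 L/s


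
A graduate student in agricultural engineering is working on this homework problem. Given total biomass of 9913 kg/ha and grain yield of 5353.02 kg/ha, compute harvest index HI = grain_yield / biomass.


HI = grain_yield / biomass
   = 5353.02 / 9913
   = 0.54


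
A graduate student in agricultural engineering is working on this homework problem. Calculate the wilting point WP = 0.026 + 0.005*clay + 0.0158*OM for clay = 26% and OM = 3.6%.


WP = 0.026 + 0.005*26 + 0.0158*3.6
   = 0.026 + 0.1300 + 0.0569
   = 0.2129


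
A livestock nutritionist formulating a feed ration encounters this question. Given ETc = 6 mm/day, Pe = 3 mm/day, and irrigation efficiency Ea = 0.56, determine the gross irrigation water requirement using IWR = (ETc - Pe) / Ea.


IWR = (ETc - Pe) / Ea
    = (6 - 3) / 0.56
    = 3 / 0.56
    = 5.36 mm/day


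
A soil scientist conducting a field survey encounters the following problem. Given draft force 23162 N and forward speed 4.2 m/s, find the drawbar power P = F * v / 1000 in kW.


P = F * v / 1000
  = 23162 * 4.2 / 1000
  = 97280.40 / 1000
  = 97.28 kW


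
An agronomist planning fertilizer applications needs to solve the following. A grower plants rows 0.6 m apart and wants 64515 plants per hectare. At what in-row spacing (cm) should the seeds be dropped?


spacing = 10000 / (row_sp * density)
        = 10000 / (0.6 * 64515)
        = 10000 / 38709
        = 0.25834 m = 25.83 cm


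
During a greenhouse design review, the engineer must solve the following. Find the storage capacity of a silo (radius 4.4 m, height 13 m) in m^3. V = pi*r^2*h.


V = pi * r^2 * h
  = pi * 4.4^2 * 13
  = pi * 19.36 * 13
  = 790.68 m^3


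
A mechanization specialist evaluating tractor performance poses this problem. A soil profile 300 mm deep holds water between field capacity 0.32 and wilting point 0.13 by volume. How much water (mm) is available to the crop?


AW = (FC - WP) * D
   = (0.32 - 0.13) * 300
   = 0.19 * 300
   = 57 mm


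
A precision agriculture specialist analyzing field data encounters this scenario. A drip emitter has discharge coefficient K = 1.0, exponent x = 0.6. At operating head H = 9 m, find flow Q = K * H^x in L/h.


Q = K * H^x
  = 1.0 * 9^0.6
  = 1.0 * 3.7372
  = 3.74 L/h


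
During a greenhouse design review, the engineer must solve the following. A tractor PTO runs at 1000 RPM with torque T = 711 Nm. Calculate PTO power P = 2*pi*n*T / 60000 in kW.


P = 2*pi*n*T / 60000
  = 2*pi * 1000 * 711 / 60000
  = 4467344.75 / 60000
  = 74.46 kW


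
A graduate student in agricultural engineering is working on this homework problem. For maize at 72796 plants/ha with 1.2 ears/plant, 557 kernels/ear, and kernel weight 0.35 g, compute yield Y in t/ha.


Y = density * ears * kernels * kw
  = 72796 * 1.2 * 557 * 0.35 g/ha
  = 17029896.24 g/ha
  = 17029.90 kg/ha = 17.03 t/ha


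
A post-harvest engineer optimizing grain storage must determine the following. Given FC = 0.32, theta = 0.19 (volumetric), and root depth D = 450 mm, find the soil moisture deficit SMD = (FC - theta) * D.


SMD = (FC - theta) * D
    = (0.32 - 0.19) * 450
    = 0.130 * 450
    = 58.50 mm


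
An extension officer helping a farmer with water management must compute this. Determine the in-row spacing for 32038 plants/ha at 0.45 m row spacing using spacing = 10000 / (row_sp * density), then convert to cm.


spacing = 10000 / (row_sp * density)
        = 10000 / (0.45 * 32038)
        = 10000 / 14417.10
        = 0.69362 m = 69.36 cm


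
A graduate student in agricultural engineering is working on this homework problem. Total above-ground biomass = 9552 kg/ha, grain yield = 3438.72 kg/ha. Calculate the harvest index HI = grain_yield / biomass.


HI = grain_yield / biomass
   = 3438.72 / 9552
   = 0.36


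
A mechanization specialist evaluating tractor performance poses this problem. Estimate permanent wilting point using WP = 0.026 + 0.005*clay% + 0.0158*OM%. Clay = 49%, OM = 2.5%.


WP = 0.026 + 0.005*49 + 0.0158*2.5
   = 0.026 + 0.2450 + 0.0395
   = 0.3105


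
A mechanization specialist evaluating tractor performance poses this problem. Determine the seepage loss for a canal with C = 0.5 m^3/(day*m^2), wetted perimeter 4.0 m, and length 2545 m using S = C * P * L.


S = C * P * L
  = 0.5 * 4.0 * 2545
  = 5090 m^3/day


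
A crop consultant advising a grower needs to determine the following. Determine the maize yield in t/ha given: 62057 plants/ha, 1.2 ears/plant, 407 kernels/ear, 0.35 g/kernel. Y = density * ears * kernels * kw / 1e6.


Y = density * ears * kernels * kw
  = 62057 * 1.2 * 407 * 0.35 g/ha
  = 10608023.58 g/ha
  = 10608.02 kg/ha = 10.61 t/ha


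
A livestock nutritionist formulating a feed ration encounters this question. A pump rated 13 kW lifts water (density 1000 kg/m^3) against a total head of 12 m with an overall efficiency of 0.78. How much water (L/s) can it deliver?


Q = (P * 1000 * eta) / (rho * g * H)
  = (13 * 1000 * 0.78) / (1000 * 9.81 * 12)
  = 10140 / 117720
  = 0.08614 m^3/s = 86.14 L/s


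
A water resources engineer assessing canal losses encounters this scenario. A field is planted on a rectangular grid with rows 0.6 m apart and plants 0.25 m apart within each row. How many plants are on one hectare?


D = 10000 / (row_sp * plant_sp)
  = 10000 / (0.6 * 0.25)
  = 10000 / 0.1500
  = 66666.67 plants/ha


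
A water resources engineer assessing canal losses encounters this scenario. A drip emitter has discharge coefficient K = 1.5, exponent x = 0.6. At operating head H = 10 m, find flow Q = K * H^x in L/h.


Q = K * H^x
  = 1.5 * 10^0.6
  = 1.5 * 3.9811
  = 5.97 L/h


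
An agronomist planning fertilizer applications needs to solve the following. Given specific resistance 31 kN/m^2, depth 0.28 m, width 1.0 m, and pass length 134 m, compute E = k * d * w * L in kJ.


E = k * d * w * L
  = 31 * 0.28 * 1.0 * 134
  = 1163.12 kJ


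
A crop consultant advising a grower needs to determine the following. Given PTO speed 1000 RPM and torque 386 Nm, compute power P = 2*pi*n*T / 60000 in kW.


P = 2*pi*n*T / 60000
  = 2*pi * 1000 * 386 / 60000
  = 2425309.53 / 60000
  = 40.42 kW


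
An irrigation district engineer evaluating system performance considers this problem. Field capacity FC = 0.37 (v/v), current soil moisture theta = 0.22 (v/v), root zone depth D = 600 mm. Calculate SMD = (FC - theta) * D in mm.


SMD = (FC - theta) * D
    = (0.37 - 0.22) * 600
    = 0.150 * 600
    = 90 mm


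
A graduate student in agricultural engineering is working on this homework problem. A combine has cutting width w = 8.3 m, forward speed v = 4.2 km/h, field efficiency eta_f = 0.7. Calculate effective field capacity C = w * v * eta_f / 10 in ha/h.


C = w * v * eta_f / 10
  = 8.3 * 4.2 * 0.7 / 10
  = 24.40 / 10
  = 2.44 ha/h


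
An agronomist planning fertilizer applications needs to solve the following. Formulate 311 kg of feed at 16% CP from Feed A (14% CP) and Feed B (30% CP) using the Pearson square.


parts_A = CP_b - target = 30 - 16 = 14
parts_B = target - CP_a = 16 - 14 = 2
total_parts = 14 + 2 = 16
Feed A = 311 * 14 / 16 = 272.13 kg
Feed B = 311 * 2 / 16 = 38.88 kg

272.13 kg


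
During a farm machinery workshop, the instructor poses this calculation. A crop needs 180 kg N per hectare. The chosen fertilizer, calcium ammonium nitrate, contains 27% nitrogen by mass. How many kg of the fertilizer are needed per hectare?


Rate = N_required / (N_content / 100)
     = 180 / (27 / 100)
     = 180 / 0.27
     = 666.67 kg/ha


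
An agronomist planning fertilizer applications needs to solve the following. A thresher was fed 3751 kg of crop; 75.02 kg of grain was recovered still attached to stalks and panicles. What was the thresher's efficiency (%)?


eta = (total - unthreshed) / total * 100
    = (3751 - 75.02) / 3751 * 100
    = 3675.98 / 3751 * 100
    = 98%


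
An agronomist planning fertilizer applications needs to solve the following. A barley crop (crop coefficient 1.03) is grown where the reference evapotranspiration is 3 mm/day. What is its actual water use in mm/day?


ETc = Kc * ET0
    = 1.03 * 3
    = 3.09 mm/day


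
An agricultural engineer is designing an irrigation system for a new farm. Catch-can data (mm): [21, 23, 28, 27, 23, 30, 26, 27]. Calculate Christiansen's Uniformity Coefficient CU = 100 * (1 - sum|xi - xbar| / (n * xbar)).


xbar = 205 / 8 = 25.625
sum|xi - xbar| = 19.750
CU = 100 * (1 - 19.750 / (8 * 25.625))
   = 100 * (1 - 0.0963)
   = 90.37%


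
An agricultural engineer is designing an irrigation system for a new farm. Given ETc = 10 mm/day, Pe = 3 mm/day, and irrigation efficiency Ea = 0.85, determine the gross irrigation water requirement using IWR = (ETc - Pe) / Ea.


IWR = (ETc - Pe) / Ea
    = (10 - 3) / 0.85
    = 7 / 0.85
    = 8.24 mm/day


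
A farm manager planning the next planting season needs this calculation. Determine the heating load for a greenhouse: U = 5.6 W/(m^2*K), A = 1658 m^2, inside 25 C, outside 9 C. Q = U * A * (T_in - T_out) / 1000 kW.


dT = 25 - (9) = 16 K
Q = U * A * dT
  = 5.6 * 1658 * 16
  = 148556.80 W = 148.56 kW


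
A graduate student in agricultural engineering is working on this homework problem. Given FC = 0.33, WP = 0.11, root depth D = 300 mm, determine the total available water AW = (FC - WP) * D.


AW = (FC - WP) * D
   = (0.33 - 0.11) * 300
   = 0.22 * 300
   = 66 mm


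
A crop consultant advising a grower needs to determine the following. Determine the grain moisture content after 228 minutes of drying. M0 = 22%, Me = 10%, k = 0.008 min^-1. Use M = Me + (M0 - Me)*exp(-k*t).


M = Me + (M0 - Me) * e^(-k*t)
  = 10 + (22 - 10) * e^(-0.008*228)
  = 10 + 12 * e^(-1.824)
  = 10 + 12 * 0.16138
  = 10 + 1.9365
  = 11.94%


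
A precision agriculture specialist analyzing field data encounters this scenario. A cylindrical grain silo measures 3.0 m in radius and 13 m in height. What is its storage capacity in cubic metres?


V = pi * r^2 * h
  = pi * 3.0^2 * 13
  = pi * 9 * 13
  = 367.57 m^3


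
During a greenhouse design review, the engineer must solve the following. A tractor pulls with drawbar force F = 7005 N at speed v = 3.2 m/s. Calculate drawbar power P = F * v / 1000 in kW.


P = F * v / 1000
  = 7005 * 3.2 / 1000
  = 22416 / 1000
  = 22.42 kW


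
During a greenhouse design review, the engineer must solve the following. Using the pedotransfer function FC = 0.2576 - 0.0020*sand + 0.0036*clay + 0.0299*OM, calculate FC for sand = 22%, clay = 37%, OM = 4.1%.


FC = 0.2576 - 0.0020*22 + 0.0036*37 + 0.0299*4.1
   = 0.2576 - 0.0440 + 0.1332 + 0.1226
   = 0.4694


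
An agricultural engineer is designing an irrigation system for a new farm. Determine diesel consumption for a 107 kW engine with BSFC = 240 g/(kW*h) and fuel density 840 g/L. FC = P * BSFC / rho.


FC = P * BSFC / rho_fuel
   = 107 * 240 / 840
   = 25680 / 840
   = 30.57 L/h


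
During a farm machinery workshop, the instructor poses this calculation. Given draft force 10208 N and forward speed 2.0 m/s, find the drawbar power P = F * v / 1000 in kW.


P = F * v / 1000
  = 10208 * 2.0 / 1000
  = 20416 / 1000
  = 20.42 kW


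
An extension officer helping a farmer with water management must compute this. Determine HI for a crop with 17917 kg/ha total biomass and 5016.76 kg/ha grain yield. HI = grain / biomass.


HI = grain_yield / biomass
   = 5016.76 / 17917
   = 0.28


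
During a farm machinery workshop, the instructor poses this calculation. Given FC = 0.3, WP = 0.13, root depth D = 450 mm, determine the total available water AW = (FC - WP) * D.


AW = (FC - WP) * D
   = (0.3 - 0.13) * 450
   = 0.17 * 450
   = 76.50 mm


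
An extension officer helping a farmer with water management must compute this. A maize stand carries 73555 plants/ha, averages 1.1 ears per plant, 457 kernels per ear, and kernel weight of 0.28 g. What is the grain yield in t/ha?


Y = density * ears * kernels * kw
  = 73555 * 1.1 * 457 * 0.28 g/ha
  = 10353307.58 g/ha
  = 10353.31 kg/ha = 10.35 t/ha


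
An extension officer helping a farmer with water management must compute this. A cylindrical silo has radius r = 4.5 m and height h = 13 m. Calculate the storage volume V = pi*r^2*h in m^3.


V = pi * r^2 * h
  = pi * 4.5^2 * 13
  = pi * 20.25 * 13
  = 827.02 m^3


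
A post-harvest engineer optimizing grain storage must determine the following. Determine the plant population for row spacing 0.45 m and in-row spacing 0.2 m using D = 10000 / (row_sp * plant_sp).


D = 10000 / (row_sp * plant_sp)
  = 10000 / (0.45 * 0.2)
  = 10000 / 0.0900
  = 111111.11 plants/ha


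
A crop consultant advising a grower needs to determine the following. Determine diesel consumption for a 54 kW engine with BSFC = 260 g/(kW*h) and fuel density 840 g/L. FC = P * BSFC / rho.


FC = P * BSFC / rho_fuel
   = 54 * 260 / 840
   = 14040 / 840
   = 16.71 L/h


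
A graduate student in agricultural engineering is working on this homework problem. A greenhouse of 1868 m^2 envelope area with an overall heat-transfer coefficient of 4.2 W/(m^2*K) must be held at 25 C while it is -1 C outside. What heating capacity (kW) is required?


dT = 25 - (-1) = 26 K
Q = U * A * dT
  = 4.2 * 1868 * 26
  = 203985.60 W = 203.99 kW


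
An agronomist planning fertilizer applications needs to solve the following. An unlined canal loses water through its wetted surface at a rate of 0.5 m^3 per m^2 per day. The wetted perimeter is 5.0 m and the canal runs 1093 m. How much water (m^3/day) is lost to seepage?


S = C * P * L
  = 0.5 * 5.0 * 1093
  = 2732.50 m^3/day


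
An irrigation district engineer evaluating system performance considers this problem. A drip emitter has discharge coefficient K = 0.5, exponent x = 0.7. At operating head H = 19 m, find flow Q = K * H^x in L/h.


Q = K * H^x
  = 0.5 * 19^0.7
  = 0.5 * 7.8547
  = 3.93 L/h


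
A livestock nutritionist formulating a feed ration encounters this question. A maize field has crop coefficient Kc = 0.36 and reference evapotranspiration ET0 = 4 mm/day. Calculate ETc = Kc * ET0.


ETc = Kc * ET0
    = 0.36 * 4
    = 1.44 mm/day


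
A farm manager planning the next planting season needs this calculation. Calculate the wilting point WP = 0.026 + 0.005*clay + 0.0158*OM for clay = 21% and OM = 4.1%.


WP = 0.026 + 0.005*21 + 0.0158*4.1
   = 0.026 + 0.1050 + 0.0648
   = 0.1958


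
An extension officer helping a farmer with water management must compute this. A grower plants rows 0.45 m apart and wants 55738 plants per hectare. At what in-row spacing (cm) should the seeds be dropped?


spacing = 10000 / (row_sp * density)
        = 10000 / (0.45 * 55738)
        = 10000 / 25082.10
        = 0.39869 m = 39.87 cm


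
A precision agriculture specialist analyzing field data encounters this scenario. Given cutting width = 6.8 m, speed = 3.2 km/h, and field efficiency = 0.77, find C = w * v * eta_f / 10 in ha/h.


C = w * v * eta_f / 10
  = 6.8 * 3.2 * 0.77 / 10
  = 16.76 / 10
  = 1.68 ha/h


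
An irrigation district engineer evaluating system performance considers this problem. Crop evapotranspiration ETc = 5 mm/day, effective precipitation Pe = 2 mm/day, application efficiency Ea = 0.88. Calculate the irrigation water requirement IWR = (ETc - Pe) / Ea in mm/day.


IWR = (ETc - Pe) / Ea
    = (5 - 2) / 0.88
    = 3 / 0.88
    = 3.41 mm/day


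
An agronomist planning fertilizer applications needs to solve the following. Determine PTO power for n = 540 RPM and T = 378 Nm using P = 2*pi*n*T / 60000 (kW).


P = 2*pi*n*T / 60000
  = 2*pi * 540 * 378 / 60000
  = 1282523.78 / 60000
  = 21.38 kW


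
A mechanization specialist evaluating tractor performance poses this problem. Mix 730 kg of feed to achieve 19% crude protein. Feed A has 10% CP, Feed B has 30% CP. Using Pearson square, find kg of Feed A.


parts_A = CP_b - target = 30 - 19 = 11
parts_B = target - CP_a = 19 - 10 = 9
total_parts = 11 + 9 = 20
Feed A = 730 * 11 / 20 = 401.50 kg
Feed B = 730 * 9 / 20 = 328.50 kg

401.50 kg


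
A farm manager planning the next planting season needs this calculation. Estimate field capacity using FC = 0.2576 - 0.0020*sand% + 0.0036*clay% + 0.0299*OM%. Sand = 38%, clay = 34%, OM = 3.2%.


FC = 0.2576 - 0.0020*38 + 0.0036*34 + 0.0299*3.2
   = 0.2576 - 0.0760 + 0.1224 + 0.0957
   = 0.3997


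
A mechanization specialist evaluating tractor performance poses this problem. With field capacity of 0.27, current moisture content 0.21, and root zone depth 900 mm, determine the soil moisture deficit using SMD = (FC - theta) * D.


SMD = (FC - theta) * D
    = (0.27 - 0.21) * 900
    = 0.060 * 900
    = 54 mm


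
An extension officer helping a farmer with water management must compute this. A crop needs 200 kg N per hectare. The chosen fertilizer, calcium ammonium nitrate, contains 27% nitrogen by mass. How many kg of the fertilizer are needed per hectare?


Rate = N_required / (N_content / 100)
     = 200 / (27 / 100)
     = 200 / 0.27
     = 740.74 kg/ha


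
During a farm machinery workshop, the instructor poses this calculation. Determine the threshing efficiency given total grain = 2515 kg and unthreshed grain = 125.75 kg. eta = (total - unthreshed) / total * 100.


eta = (total - unthreshed) / total * 100
    = (2515 - 125.75) / 2515 * 100
    = 2389.25 / 2515 * 100
    = 95%


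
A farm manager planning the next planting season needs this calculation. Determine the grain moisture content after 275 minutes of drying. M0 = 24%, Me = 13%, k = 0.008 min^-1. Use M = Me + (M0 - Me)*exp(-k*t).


M = Me + (M0 - Me) * e^(-k*t)
  = 13 + (24 - 13) * e^(-0.008*275)
  = 13 + 11 * e^(-2.200)
  = 13 + 11 * 0.11080
  = 13 + 1.2188
  = 14.22%
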